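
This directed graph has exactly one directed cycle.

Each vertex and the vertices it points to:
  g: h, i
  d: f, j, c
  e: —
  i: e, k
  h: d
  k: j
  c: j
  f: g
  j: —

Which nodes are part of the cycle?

DFS with gray/black marking from g:
g gray
  h gray
    d gray
      f gray
        f→g: g is gray → back edge
Back edge closes the cycle g → h → d → f → g; its vertices are {d, f, g, h}.

d, f, g, h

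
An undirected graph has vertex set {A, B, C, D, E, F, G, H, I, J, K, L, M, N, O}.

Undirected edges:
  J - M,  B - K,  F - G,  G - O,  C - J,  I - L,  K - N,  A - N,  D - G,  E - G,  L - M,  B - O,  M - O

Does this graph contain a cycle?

DFS, tracking each vertex's parent; an edge to a visited non-parent vertex closes a cycle.
Start from D:
visit D (parent –)
  visit G (parent D)
    G–D: parent, skip
    visit O (parent G)
      visit M (parent O)
        visit L (parent M)
          visit I (parent L)
            I–L: parent, skip
          L–M: parent, skip
        M–O: parent, skip
        visit J (parent M)
          visit C (parent J)
            C–J: parent, skip
          J–M: parent, skip
      visit B (parent O)
        visit K (parent B)
          visit N (parent K)
            visit A (parent N)
              A–N: parent, skip
            N–K: parent, skip
          K–B: parent, skip
        B–O: parent, skip
      O–G: parent, skip
    visit F (parent G)
      F–G: parent, skip
    visit E (parent G)
      E–G: parent, skip
visit H (parent –)
No non-parent visited neighbor found — the graph is a forest.

No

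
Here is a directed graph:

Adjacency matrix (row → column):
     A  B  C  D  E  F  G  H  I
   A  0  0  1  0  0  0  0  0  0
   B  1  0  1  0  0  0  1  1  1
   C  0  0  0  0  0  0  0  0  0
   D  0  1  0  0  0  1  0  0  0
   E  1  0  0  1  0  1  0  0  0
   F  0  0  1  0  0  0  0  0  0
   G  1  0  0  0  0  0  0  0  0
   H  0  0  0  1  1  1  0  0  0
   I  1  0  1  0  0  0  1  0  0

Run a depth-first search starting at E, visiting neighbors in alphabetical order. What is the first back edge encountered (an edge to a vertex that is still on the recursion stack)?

H->D

DFS from E (visiting neighbors in alphabetical order); mark gray on enter, black on exit:
E gray
  A gray
    C gray
    C black
  A black
  D gray
    B gray
      B→A: A black — skip
      B→C: C black — skip
      G gray
        G→A: A black — skip
      G black
      H gray
        H→D: D is gray → back edge
First back edge: H → D.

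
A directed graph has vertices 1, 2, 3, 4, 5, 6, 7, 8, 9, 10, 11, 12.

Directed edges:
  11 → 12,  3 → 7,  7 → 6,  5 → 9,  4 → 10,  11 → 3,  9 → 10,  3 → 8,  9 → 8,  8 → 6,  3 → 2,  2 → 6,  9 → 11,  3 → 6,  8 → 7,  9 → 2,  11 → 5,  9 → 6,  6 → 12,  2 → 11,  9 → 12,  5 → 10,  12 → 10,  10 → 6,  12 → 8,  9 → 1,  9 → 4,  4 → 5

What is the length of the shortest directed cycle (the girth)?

For each vertex v, BFS finds the shortest path from v back to v.
The shortest such closed walk is 9 → 11 → 5 → 9, length 3.

3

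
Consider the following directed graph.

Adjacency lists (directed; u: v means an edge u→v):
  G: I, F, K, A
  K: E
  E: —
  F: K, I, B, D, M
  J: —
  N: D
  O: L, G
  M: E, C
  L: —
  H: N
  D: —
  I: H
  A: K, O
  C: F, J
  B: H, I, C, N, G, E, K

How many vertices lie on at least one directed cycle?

7

A vertex is on a directed cycle iff it belongs to a strongly connected component of size ≥ 2 (or has a self-loop).
The vertices on cycles are {A, B, C, F, G, M, O} — 7 in total.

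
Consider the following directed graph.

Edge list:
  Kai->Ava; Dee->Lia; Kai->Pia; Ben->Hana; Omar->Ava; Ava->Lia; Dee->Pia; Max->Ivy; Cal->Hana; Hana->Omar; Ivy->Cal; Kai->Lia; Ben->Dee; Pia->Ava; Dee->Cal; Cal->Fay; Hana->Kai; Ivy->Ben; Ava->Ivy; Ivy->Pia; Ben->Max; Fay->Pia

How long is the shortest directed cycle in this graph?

3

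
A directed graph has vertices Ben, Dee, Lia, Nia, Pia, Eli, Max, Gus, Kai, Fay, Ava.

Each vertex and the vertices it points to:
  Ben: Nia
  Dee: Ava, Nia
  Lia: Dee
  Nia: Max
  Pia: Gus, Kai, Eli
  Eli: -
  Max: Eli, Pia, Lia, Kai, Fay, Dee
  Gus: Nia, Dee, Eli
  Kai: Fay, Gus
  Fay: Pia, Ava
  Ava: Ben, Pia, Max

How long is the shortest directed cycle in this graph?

For each vertex v, BFS finds the shortest path from v back to v.
The shortest such closed walk is Max → Fay → Ava → Max, length 3.

3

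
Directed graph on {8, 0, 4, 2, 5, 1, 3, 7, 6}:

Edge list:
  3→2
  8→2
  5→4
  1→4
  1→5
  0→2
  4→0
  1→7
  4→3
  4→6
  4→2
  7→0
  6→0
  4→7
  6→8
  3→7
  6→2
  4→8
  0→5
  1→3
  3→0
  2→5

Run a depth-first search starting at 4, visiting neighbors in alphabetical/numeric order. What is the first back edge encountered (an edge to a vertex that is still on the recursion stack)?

5→4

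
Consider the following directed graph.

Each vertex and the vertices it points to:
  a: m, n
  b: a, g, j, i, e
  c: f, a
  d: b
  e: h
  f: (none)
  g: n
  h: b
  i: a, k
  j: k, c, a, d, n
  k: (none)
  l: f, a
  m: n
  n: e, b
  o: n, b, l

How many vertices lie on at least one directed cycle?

A vertex is on a directed cycle iff it belongs to a strongly connected component of size ≥ 2 (or has a self-loop).
The vertices on cycles are {a, b, c, d, e, g, h, i, j, m, n} — 11 in total.

11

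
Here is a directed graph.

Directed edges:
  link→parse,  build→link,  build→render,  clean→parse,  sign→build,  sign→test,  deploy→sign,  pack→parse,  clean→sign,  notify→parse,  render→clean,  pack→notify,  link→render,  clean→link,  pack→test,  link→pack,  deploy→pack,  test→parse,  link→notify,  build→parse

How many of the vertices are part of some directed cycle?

5

A vertex is on a directed cycle iff it belongs to a strongly connected component of size ≥ 2 (or has a self-loop).
The vertices on cycles are {link, sign, build, clean, render} — 5 in total.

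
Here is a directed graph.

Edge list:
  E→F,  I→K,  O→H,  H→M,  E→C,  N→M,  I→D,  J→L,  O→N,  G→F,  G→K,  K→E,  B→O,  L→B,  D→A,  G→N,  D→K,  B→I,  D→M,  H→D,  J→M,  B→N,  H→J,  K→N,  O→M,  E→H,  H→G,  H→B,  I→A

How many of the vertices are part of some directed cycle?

A vertex is on a directed cycle iff it belongs to a strongly connected component of size ≥ 2 (or has a self-loop).
The vertices on cycles are {B, D, E, G, H, I, J, K, L, O} — 10 in total.

10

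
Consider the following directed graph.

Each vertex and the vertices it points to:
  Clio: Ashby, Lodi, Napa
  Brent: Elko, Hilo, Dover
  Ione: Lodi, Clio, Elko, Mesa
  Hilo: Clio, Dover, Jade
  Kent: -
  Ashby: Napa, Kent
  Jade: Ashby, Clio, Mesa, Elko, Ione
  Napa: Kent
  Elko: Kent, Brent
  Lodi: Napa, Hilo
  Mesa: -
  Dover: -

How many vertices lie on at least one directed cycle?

A vertex is on a directed cycle iff it belongs to a strongly connected component of size ≥ 2 (or has a self-loop).
The vertices on cycles are {Clio, Elko, Hilo, Ione, Jade, Lodi, Brent} — 7 in total.

7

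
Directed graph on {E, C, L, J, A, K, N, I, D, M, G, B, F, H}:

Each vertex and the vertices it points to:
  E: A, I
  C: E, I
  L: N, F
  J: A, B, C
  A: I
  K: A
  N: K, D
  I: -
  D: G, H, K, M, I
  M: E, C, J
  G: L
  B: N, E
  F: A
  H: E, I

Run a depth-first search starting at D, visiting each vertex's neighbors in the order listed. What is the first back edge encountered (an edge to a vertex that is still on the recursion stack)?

N→D

DFS from D (visiting each vertex's neighbors in the order listed); mark gray on enter, black on exit:
D gray
  G gray
    L gray
      N gray
        K gray
          A gray
            I gray
            I black
          A black
        K black
        N→D: D is gray → back edge
First back edge: N → D.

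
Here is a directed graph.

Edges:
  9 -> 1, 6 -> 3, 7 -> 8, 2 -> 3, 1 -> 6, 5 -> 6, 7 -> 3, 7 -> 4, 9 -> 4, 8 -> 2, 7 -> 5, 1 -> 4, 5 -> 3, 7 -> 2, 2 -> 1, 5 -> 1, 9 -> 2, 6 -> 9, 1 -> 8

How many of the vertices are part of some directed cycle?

A vertex is on a directed cycle iff it belongs to a strongly connected component of size ≥ 2 (or has a self-loop).
The vertices on cycles are {1, 2, 6, 8, 9} — 5 in total.

5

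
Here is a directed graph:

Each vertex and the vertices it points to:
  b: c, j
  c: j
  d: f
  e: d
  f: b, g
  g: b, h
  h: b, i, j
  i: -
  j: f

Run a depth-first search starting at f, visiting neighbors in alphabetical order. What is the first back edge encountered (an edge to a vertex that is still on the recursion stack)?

DFS from f (visiting neighbors in alphabetical order); mark gray on enter, black on exit:
f gray
  b gray
    c gray
      j gray
        j→f: f is gray → back edge
First back edge: j → f.

j→f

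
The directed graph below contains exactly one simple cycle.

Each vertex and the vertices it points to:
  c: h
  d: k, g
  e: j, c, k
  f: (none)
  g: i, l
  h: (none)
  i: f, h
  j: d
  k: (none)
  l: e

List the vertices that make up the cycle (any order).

d, e, g, j, l

DFS with gray/black marking from g:
g gray
  i gray
    f gray
    f black
    h gray
    h black
  i black
  l gray
    e gray
      j gray
        d gray
          k gray
          k black
          d→g: g is gray → back edge
Back edge closes the cycle g → l → e → j → d → g; its vertices are {d, e, g, j, l}.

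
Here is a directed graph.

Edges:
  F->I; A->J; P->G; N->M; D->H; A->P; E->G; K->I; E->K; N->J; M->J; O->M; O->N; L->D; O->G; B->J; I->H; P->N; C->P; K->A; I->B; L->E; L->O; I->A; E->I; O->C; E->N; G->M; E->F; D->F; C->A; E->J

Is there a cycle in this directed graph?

No

DFS with white/gray/black marking, starting from F:
F gray
  I gray
    B gray
      J gray
      J black
    B black
    A gray
      A→J: J black — skip
      P gray
        G gray
          M gray
            M→J: J black — skip
          M black
        G black
        N gray
          N→J: J black — skip
          N→M: M black — skip
        N black
      P black
    A black
    H gray
    H black
  I black
F black
E gray
  E→J: J black — skip
  E→N: N black — skip
  K gray
    K→I: I black — skip
    K→A: A black — skip
  K black
  E→F: F black — skip
  E→I: I black — skip
  E→G: G black — skip
E black
L gray
  O gray
    O→G: G black — skip
    C gray
      C→A: A black — skip
      C→P: P black — skip
    C black
    O→M: M black — skip
    O→N: N black — skip
  O black
  L→E: E black — skip
  D gray
    D→F: F black — skip
    D→H: H black — skip
  D black
L black
Every edge goes to a white or black vertex — no back edge, so the graph is acyclic.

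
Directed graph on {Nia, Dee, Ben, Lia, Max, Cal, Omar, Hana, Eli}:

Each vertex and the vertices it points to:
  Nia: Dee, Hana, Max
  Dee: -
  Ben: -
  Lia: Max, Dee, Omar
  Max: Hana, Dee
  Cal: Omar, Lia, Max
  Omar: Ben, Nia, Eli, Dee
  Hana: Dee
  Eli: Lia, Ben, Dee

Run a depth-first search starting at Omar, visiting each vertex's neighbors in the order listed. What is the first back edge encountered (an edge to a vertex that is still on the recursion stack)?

DFS from Omar (visiting each vertex's neighbors in the order listed); mark gray on enter, black on exit:
Omar gray
  Ben gray
  Ben black
  Nia gray
    Dee gray
    Dee black
    Hana gray
      Hana→Dee: Dee black — skip
    Hana black
    Max gray
      Max→Hana: Hana black — skip
      Max→Dee: Dee black — skip
    Max black
  Nia black
  Eli gray
    Lia gray
      Lia→Max: Max black — skip
      Lia→Dee: Dee black — skip
      Lia→Omar: Omar is gray → back edge
First back edge: Lia → Omar.

Lia→Omar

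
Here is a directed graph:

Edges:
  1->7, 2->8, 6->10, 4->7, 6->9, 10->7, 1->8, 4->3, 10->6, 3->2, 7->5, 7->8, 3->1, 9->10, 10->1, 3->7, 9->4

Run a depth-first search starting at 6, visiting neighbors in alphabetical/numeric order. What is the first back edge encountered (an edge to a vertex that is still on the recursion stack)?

10→6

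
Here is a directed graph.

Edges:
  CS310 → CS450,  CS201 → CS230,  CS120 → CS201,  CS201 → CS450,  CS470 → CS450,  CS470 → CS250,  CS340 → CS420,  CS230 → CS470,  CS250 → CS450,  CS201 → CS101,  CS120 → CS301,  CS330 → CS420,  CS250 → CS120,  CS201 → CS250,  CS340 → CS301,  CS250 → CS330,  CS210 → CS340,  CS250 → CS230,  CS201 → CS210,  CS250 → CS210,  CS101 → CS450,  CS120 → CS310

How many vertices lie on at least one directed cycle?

5

A vertex is on a directed cycle iff it belongs to a strongly connected component of size ≥ 2 (or has a self-loop).
The vertices on cycles are {CS120, CS201, CS230, CS250, CS470} — 5 in total.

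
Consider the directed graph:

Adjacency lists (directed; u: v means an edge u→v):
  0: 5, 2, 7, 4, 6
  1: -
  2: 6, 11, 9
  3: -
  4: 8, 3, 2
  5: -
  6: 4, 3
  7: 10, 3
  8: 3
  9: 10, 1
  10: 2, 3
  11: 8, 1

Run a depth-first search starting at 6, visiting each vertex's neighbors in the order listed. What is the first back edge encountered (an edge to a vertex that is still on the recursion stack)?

DFS from 6 (visiting each vertex's neighbors in the order listed); mark gray on enter, black on exit:
6 gray
  4 gray
    8 gray
      3 gray
      3 black
    8 black
    4→3: 3 black — skip
    2 gray
      2→6: 6 is gray → back edge
First back edge: 2 → 6.

2->6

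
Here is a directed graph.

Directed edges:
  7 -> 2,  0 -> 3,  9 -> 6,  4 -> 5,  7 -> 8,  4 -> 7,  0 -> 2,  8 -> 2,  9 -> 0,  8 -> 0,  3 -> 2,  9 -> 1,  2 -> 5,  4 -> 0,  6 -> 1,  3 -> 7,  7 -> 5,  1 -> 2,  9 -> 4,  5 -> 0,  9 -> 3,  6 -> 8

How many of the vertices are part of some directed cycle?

6

A vertex is on a directed cycle iff it belongs to a strongly connected component of size ≥ 2 (or has a self-loop).
The vertices on cycles are {0, 2, 3, 5, 7, 8} — 6 in total.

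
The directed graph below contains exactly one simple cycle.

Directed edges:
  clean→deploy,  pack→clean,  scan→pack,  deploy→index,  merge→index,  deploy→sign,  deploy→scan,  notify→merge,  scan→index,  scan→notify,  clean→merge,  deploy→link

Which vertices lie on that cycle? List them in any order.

DFS with gray/black marking from deploy:
deploy gray
  sign gray
  sign black
  scan gray
    index gray
    index black
    notify gray
      merge gray
        merge→index: index black — skip
      merge black
    notify black
    pack gray
      clean gray
        clean→merge: merge black — skip
        clean→deploy: deploy is gray → back edge
Back edge closes the cycle deploy → scan → pack → clean → deploy; its vertices are {pack, scan, clean, deploy}.

pack, scan, clean, deploy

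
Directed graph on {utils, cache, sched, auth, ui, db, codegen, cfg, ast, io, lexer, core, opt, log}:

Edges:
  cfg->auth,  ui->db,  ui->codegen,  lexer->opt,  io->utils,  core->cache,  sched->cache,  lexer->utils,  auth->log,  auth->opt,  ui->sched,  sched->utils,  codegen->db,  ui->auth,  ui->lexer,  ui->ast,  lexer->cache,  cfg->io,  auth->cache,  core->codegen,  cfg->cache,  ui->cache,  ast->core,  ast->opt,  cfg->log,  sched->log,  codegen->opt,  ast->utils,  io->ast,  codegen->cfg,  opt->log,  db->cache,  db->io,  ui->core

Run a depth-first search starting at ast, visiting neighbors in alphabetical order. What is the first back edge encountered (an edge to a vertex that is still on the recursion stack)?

io->ast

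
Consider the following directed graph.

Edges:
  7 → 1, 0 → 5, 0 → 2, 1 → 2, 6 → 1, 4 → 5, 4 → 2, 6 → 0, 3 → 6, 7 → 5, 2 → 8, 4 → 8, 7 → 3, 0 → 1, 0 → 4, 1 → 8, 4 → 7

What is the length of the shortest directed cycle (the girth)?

For each vertex v, BFS finds the shortest path from v back to v.
The shortest such closed walk is 7 → 3 → 6 → 0 → 4 → 7, length 5.

5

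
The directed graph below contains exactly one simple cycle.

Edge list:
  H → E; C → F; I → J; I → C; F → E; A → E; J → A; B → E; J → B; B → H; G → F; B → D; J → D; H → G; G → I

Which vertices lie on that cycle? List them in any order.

B, G, H, I, J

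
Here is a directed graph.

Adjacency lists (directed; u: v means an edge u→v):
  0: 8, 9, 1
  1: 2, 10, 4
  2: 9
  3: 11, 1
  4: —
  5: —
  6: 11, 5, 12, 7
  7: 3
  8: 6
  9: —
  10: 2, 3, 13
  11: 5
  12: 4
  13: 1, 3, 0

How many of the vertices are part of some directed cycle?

A vertex is on a directed cycle iff it belongs to a strongly connected component of size ≥ 2 (or has a self-loop).
The vertices on cycles are {0, 1, 3, 6, 7, 8, 10, 13} — 8 in total.

8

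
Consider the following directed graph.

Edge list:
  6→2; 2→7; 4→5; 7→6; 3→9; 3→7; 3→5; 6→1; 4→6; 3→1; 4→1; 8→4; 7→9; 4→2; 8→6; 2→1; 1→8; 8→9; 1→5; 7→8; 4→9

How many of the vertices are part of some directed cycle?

6

A vertex is on a directed cycle iff it belongs to a strongly connected component of size ≥ 2 (or has a self-loop).
The vertices on cycles are {1, 2, 4, 6, 7, 8} — 6 in total.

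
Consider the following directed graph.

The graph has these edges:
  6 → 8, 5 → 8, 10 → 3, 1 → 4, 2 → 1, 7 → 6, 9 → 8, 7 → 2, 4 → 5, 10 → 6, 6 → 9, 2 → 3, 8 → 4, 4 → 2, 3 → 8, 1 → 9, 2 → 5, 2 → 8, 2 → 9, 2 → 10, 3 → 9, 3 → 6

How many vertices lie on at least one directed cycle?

9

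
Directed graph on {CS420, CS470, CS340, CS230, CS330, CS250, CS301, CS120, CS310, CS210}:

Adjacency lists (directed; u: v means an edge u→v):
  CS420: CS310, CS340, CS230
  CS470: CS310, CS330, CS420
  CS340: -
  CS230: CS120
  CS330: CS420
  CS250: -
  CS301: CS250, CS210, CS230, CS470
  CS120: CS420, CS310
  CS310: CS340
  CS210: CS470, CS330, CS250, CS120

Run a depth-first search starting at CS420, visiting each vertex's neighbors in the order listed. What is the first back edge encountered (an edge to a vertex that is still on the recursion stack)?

DFS from CS420 (visiting each vertex's neighbors in the order listed); mark gray on enter, black on exit:
CS420 gray
  CS310 gray
    CS340 gray
    CS340 black
  CS310 black
  CS420→CS340: CS340 black — skip
  CS230 gray
    CS120 gray
      CS120→CS420: CS420 is gray → back edge
First back edge: CS120 → CS420.

CS120->CS420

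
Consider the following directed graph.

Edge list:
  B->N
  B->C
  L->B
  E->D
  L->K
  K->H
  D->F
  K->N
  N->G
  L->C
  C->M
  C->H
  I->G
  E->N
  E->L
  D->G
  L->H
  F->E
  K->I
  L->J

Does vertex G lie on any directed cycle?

No

G lies on a cycle iff there is a path from G back to itself.
Exploring from G, it never reaches itself; equivalently, its strongly connected component is a singleton.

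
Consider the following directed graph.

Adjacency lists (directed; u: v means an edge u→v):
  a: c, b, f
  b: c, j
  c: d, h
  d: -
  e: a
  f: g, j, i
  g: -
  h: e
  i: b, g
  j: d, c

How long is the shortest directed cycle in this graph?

4

For each vertex v, BFS finds the shortest path from v back to v.
The shortest such closed walk is e → a → c → h → e, length 4.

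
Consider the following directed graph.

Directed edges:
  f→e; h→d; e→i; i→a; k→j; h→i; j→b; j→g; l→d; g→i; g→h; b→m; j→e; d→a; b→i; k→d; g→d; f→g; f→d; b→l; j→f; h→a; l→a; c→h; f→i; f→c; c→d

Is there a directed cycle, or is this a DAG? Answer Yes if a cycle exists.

DFS with white/gray/black marking, starting from g:
g gray
  h gray
    d gray
      a gray
      a black
    d black
    h→a: a black — skip
    i gray
      i→a: a black — skip
    i black
  h black
  g→i: i black — skip
  g→d: d black — skip
g black
b gray
  m gray
  m black
  b→i: i black — skip
  l gray
    l→d: d black — skip
    l→a: a black — skip
  l black
b black
c gray
  c→h: h black — skip
  c→d: d black — skip
c black
e gray
  e→i: i black — skip
e black
f gray
  f→c: c black — skip
  f→g: g black — skip
  f→d: d black — skip
  f→i: i black — skip
  f→e: e black — skip
f black
j gray
  j→e: e black — skip
  j→g: g black — skip
  j→b: b black — skip
  j→f: f black — skip
j black
k gray
  k→j: j black — skip
  k→d: d black — skip
k black
Every edge goes to a white or black vertex — no back edge, so the graph is acyclic.

No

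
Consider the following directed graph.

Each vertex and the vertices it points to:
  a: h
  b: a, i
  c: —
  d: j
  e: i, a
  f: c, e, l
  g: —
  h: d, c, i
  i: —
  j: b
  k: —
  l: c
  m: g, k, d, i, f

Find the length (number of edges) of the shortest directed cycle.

For each vertex v, BFS finds the shortest path from v back to v.
The shortest such closed walk is d → j → b → a → h → d, length 5.

5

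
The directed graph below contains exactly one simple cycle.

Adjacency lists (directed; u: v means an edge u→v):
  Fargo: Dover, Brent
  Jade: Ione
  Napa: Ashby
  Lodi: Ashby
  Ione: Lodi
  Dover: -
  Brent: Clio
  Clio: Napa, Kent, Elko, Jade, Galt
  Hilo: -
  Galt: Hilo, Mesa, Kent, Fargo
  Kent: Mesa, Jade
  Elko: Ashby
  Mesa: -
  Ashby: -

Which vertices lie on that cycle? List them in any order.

Clio, Galt, Brent, Fargo

DFS with gray/black marking from Clio:
Clio gray
  Napa gray
    Ashby gray
    Ashby black
  Napa black
  Kent gray
    Mesa gray
    Mesa black
    Jade gray
      Ione gray
        Lodi gray
          Lodi→Ashby: Ashby black — skip
        Lodi black
      Ione black
    Jade black
  Kent black
  Elko gray
    Elko→Ashby: Ashby black — skip
  Elko black
  Clio→Jade: Jade black — skip
  Galt gray
    Hilo gray
    Hilo black
    Galt→Mesa: Mesa black — skip
    Galt→Kent: Kent black — skip
    Fargo gray
      Dover gray
      Dover black
      Brent gray
        Brent→Clio: Clio is gray → back edge
Back edge closes the cycle Clio → Galt → Fargo → Brent → Clio; its vertices are {Clio, Galt, Brent, Fargo}.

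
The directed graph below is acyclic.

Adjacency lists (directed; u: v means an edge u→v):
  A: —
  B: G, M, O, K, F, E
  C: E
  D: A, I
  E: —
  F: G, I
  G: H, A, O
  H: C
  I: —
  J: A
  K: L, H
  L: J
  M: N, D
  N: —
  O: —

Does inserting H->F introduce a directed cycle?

Yes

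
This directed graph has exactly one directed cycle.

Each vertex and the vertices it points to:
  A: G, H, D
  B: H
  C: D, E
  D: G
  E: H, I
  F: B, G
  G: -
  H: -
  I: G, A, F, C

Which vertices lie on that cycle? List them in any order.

DFS with gray/black marking from I:
I gray
  G gray
  G black
  A gray
    A→G: G black — skip
    H gray
    H black
    D gray
      D→G: G black — skip
    D black
  A black
  F gray
    B gray
      B→H: H black — skip
    B black
    F→G: G black — skip
  F black
  C gray
    C→D: D black — skip
    E gray
      E→H: H black — skip
      E→I: I is gray → back edge
Back edge closes the cycle I → C → E → I; its vertices are {C, E, I}.

C, E, I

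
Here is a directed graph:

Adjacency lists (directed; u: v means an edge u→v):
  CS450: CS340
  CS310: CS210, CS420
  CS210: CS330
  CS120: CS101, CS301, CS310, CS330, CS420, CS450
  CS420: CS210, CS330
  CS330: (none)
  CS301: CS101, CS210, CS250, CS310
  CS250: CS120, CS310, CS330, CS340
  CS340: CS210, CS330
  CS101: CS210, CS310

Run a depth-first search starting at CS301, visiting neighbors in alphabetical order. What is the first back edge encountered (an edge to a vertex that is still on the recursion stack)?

CS120->CS301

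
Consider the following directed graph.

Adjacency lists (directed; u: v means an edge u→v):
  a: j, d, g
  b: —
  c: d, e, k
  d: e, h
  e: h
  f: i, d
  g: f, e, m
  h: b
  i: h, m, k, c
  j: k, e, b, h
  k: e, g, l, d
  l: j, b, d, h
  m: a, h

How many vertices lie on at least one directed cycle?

A vertex is on a directed cycle iff it belongs to a strongly connected component of size ≥ 2 (or has a self-loop).
The vertices on cycles are {a, c, f, g, i, j, k, l, m} — 9 in total.

9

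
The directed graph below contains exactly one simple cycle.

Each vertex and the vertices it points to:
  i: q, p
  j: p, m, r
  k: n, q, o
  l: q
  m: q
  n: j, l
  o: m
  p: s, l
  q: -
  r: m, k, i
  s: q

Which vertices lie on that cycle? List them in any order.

j, k, n, r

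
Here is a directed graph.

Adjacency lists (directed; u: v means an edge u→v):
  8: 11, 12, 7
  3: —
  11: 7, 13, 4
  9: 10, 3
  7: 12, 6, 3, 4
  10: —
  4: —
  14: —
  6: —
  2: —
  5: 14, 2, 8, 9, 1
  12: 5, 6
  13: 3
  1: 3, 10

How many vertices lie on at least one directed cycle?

5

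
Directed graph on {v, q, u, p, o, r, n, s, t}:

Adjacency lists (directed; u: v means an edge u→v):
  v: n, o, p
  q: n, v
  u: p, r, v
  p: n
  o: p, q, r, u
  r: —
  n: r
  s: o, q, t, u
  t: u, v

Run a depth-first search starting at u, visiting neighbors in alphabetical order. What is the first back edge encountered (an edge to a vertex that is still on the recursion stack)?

q→v

DFS from u (visiting neighbors in alphabetical order); mark gray on enter, black on exit:
u gray
  p gray
    n gray
      r gray
      r black
    n black
  p black
  u→r: r black — skip
  v gray
    v→n: n black — skip
    o gray
      o→p: p black — skip
      q gray
        q→n: n black — skip
        q→v: v is gray → back edge
First back edge: q → v.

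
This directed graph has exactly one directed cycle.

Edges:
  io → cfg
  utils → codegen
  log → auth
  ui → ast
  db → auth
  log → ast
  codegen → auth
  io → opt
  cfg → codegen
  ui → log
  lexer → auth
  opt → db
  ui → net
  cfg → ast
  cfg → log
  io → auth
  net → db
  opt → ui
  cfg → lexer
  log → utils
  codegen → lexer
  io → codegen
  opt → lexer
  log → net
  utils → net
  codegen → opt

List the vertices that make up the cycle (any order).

DFS with gray/black marking from codegen:
codegen gray
  lexer gray
    auth gray
    auth black
  lexer black
  codegen→auth: auth black — skip
  opt gray
    db gray
      db→auth: auth black — skip
    db black
    opt→lexer: lexer black — skip
    ui gray
      ast gray
      ast black
      log gray
        log→auth: auth black — skip
        net gray
          net→db: db black — skip
        net black
        utils gray
          utils→codegen: codegen is gray → back edge
Back edge closes the cycle codegen → opt → ui → log → utils → codegen; its vertices are {ui, log, opt, utils, codegen}.

ui, log, opt, utils, codegen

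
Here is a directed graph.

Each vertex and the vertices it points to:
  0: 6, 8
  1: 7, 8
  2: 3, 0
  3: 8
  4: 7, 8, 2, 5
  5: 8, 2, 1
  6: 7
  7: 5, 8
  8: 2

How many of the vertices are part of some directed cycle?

8

A vertex is on a directed cycle iff it belongs to a strongly connected component of size ≥ 2 (or has a self-loop).
The vertices on cycles are {0, 1, 2, 3, 5, 6, 7, 8} — 8 in total.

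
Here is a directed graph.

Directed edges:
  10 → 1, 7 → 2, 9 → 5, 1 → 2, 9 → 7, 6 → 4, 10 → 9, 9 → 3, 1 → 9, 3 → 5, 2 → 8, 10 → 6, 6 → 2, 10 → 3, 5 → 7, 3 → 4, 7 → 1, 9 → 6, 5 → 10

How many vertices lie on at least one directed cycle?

A vertex is on a directed cycle iff it belongs to a strongly connected component of size ≥ 2 (or has a self-loop).
The vertices on cycles are {1, 3, 5, 7, 9, 10} — 6 in total.

6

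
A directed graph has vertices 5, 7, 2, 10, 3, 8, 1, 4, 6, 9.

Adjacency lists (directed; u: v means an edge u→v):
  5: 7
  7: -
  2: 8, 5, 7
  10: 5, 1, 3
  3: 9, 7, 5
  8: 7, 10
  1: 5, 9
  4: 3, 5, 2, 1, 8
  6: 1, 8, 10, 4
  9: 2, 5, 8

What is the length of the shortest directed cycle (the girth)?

4

For each vertex v, BFS finds the shortest path from v back to v.
The shortest such closed walk is 8 → 10 → 1 → 9 → 8, length 4.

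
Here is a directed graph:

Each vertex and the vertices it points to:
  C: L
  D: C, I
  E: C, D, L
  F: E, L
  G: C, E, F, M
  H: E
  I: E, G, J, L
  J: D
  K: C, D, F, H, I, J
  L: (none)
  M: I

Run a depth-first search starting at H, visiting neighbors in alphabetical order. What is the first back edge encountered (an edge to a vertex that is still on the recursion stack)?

DFS from H (visiting neighbors in alphabetical order); mark gray on enter, black on exit:
H gray
  E gray
    C gray
      L gray
      L black
    C black
    D gray
      D→C: C black — skip
      I gray
        I→E: E is gray → back edge
First back edge: I → E.

I->E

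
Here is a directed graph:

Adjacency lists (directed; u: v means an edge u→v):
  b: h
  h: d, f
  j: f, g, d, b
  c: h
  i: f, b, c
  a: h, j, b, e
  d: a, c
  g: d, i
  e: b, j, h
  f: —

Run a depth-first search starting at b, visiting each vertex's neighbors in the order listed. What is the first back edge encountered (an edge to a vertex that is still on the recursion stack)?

DFS from b (visiting each vertex's neighbors in the order listed); mark gray on enter, black on exit:
b gray
  h gray
    d gray
      a gray
        a→h: h is gray → back edge
First back edge: a → h.

a->h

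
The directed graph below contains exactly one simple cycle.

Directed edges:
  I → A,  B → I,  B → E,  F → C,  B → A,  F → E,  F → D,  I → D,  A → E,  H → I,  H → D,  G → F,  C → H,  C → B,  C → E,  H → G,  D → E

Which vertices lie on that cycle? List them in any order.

C, F, G, H

DFS with gray/black marking from C:
C gray
  B gray
    I gray
      A gray
        E gray
        E black
      A black
      D gray
        D→E: E black — skip
      D black
    I black
    B→A: A black — skip
    B→E: E black — skip
  B black
  H gray
    H→D: D black — skip
    G gray
      F gray
        F→D: D black — skip
        F→C: C is gray → back edge
Back edge closes the cycle C → H → G → F → C; its vertices are {C, F, G, H}.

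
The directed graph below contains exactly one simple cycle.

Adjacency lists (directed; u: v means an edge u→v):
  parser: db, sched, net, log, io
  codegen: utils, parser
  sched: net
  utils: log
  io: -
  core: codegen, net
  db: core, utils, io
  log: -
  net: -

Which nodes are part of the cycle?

DFS with gray/black marking from codegen:
codegen gray
  utils gray
    log gray
    log black
  utils black
  parser gray
    db gray
      core gray
        core→codegen: codegen is gray → back edge
Back edge closes the cycle codegen → parser → db → core → codegen; its vertices are {db, core, parser, codegen}.

db, core, parser, codegen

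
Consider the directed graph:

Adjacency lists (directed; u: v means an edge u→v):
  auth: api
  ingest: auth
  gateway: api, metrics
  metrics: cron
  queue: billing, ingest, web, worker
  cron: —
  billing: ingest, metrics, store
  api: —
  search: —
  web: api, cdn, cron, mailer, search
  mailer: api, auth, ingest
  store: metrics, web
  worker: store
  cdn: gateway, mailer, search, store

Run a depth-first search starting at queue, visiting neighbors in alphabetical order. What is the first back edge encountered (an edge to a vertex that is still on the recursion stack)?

cdn→store

DFS from queue (visiting neighbors in alphabetical order); mark gray on enter, black on exit:
queue gray
  billing gray
    ingest gray
      auth gray
        api gray
        api black
      auth black
    ingest black
    metrics gray
      cron gray
      cron black
    metrics black
    store gray
      store→metrics: metrics black — skip
      web gray
        web→api: api black — skip
        cdn gray
          gateway gray
            gateway→api: api black — skip
            gateway→metrics: metrics black — skip
          gateway black
          mailer gray
            mailer→api: api black — skip
            mailer→auth: auth black — skip
            mailer→ingest: ingest black — skip
          mailer black
          search gray
          search black
          cdn→store: store is gray → back edge
First back edge: cdn → store.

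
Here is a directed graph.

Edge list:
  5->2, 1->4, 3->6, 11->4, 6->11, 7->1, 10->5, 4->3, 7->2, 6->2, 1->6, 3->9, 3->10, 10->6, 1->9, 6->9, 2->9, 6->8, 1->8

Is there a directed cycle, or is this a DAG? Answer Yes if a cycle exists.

DFS with white/gray/black marking, starting from 10:
10 gray
  6 gray
    9 gray
    9 black
    2 gray
      2→9: 9 black — skip
    2 black
    11 gray
      4 gray
        3 gray
          3→10: 10 is gray → back edge
Back edge found, so a cycle exists: 10 → 6 → 11 → 4 → 3 → 10.

Yes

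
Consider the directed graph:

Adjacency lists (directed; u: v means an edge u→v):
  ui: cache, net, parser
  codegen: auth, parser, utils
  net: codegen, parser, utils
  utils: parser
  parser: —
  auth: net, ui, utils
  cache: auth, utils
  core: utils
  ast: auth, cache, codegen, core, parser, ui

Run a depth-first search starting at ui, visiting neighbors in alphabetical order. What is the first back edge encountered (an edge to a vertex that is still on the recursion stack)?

DFS from ui (visiting neighbors in alphabetical order); mark gray on enter, black on exit:
ui gray
  cache gray
    auth gray
      net gray
        codegen gray
          codegen→auth: auth is gray → back edge
First back edge: codegen → auth.

codegen->auth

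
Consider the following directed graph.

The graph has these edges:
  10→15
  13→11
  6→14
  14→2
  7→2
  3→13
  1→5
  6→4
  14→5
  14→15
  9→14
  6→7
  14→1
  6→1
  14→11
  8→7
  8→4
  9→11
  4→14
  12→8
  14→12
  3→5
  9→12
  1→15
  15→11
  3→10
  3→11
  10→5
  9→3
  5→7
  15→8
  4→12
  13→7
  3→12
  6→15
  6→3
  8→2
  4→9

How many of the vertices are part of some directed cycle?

A vertex is on a directed cycle iff it belongs to a strongly connected component of size ≥ 2 (or has a self-loop).
The vertices on cycles are {1, 3, 4, 8, 9, 10, 12, 14, 15} — 9 in total.

9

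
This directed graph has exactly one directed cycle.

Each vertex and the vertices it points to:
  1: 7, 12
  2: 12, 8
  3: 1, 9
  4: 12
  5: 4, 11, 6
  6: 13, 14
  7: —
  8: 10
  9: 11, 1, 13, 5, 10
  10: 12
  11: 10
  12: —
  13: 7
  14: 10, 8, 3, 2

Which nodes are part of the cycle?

DFS with gray/black marking from 6:
6 gray
  13 gray
    7 gray
    7 black
  13 black
  14 gray
    10 gray
      12 gray
      12 black
    10 black
    8 gray
      8→10: 10 black — skip
    8 black
    3 gray
      1 gray
        1→7: 7 black — skip
        1→12: 12 black — skip
      1 black
      9 gray
        11 gray
          11→10: 10 black — skip
        11 black
        9→1: 1 black — skip
        9→13: 13 black — skip
        5 gray
          4 gray
            4→12: 12 black — skip
          4 black
          5→11: 11 black — skip
          5→6: 6 is gray → back edge
Back edge closes the cycle 6 → 14 → 3 → 9 → 5 → 6; its vertices are {3, 5, 6, 9, 14}.

3, 5, 6, 9, 14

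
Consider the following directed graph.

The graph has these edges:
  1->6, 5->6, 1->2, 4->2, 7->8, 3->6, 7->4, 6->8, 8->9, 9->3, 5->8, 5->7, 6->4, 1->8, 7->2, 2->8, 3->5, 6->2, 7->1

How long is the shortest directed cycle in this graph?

4

For each vertex v, BFS finds the shortest path from v back to v.
The shortest such closed walk is 9 → 3 → 6 → 8 → 9, length 4.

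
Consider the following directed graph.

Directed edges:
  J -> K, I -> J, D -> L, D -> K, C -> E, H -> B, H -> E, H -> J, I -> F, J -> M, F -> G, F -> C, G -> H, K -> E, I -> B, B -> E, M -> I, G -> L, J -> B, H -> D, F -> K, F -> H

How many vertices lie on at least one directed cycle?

A vertex is on a directed cycle iff it belongs to a strongly connected component of size ≥ 2 (or has a self-loop).
The vertices on cycles are {F, G, H, I, J, M} — 6 in total.

6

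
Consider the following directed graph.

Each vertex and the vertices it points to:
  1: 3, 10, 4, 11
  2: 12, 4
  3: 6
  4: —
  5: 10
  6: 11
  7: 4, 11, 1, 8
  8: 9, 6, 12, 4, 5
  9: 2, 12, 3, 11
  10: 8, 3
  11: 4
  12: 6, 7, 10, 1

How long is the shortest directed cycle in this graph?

3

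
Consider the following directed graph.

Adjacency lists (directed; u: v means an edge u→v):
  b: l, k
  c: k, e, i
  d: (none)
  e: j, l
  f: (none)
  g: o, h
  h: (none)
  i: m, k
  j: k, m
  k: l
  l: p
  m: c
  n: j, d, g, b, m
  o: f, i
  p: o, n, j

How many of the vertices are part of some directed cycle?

A vertex is on a directed cycle iff it belongs to a strongly connected component of size ≥ 2 (or has a self-loop).
The vertices on cycles are {b, c, e, g, i, j, k, l, m, n, o, p} — 12 in total.

12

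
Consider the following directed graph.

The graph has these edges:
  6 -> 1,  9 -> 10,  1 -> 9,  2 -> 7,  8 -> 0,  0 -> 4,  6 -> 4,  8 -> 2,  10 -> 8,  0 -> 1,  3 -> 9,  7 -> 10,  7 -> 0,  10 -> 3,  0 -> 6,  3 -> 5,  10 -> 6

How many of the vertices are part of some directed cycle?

A vertex is on a directed cycle iff it belongs to a strongly connected component of size ≥ 2 (or has a self-loop).
The vertices on cycles are {0, 1, 2, 3, 6, 7, 8, 9, 10} — 9 in total.

9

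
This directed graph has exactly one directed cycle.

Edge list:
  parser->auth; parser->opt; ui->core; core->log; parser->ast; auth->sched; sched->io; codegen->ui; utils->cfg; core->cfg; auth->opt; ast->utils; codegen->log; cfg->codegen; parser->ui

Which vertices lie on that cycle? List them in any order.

ui, cfg, core, codegen

DFS with gray/black marking from ui:
ui gray
  core gray
    cfg gray
      codegen gray
        codegen→ui: ui is gray → back edge
Back edge closes the cycle ui → core → cfg → codegen → ui; its vertices are {ui, cfg, core, codegen}.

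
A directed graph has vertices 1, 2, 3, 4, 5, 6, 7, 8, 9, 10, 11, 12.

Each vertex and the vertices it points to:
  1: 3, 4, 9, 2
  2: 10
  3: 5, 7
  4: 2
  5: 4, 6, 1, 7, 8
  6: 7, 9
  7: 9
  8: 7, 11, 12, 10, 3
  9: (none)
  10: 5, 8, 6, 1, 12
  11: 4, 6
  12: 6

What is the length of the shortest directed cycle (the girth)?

2

For each vertex v, BFS finds the shortest path from v back to v.
The shortest such closed walk is 8 → 10 → 8, length 2.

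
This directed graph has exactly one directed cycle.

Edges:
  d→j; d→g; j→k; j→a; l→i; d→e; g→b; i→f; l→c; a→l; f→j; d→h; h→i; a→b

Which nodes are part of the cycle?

DFS with gray/black marking from j:
j gray
  a gray
    l gray
      c gray
      c black
      i gray
        f gray
          f→j: j is gray → back edge
Back edge closes the cycle j → a → l → i → f → j; its vertices are {a, f, i, j, l}.

a, f, i, j, l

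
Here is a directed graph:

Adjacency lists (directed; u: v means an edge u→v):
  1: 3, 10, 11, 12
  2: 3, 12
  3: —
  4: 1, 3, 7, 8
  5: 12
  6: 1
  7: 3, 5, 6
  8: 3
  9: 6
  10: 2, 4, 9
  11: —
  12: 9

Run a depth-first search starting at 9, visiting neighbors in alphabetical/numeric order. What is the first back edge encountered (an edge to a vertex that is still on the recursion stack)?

DFS from 9 (visiting neighbors in alphabetical/numeric order); mark gray on enter, black on exit:
9 gray
  6 gray
    1 gray
      3 gray
      3 black
      10 gray
        2 gray
          2→3: 3 black — skip
          12 gray
            12→9: 9 is gray → back edge
First back edge: 12 → 9.

12→9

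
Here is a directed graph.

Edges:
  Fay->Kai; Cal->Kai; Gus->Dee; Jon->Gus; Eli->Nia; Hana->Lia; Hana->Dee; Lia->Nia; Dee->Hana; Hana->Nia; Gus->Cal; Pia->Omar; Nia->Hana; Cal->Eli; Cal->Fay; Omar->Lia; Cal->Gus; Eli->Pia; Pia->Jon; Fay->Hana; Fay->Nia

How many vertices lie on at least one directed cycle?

9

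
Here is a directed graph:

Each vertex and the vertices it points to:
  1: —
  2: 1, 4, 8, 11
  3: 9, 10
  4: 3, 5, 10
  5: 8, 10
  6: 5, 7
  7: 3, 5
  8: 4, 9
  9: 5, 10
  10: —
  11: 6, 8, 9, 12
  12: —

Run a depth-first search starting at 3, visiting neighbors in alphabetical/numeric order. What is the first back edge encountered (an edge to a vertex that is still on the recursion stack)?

DFS from 3 (visiting neighbors in alphabetical/numeric order); mark gray on enter, black on exit:
3 gray
  9 gray
    5 gray
      8 gray
        4 gray
          4→3: 3 is gray → back edge
First back edge: 4 → 3.

4→3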